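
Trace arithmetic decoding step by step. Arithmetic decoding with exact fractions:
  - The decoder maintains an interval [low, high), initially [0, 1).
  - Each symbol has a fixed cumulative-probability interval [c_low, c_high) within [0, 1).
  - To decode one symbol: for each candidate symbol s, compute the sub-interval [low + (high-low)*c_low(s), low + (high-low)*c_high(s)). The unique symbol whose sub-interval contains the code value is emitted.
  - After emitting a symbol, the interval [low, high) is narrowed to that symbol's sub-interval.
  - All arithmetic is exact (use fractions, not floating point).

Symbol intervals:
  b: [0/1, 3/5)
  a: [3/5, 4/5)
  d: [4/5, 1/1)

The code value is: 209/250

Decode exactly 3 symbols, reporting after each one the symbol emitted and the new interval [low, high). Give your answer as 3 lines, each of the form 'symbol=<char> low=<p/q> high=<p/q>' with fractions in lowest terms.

Step 1: interval [0/1, 1/1), width = 1/1 - 0/1 = 1/1
  'b': [0/1 + 1/1*0/1, 0/1 + 1/1*3/5) = [0/1, 3/5)
  'a': [0/1 + 1/1*3/5, 0/1 + 1/1*4/5) = [3/5, 4/5)
  'd': [0/1 + 1/1*4/5, 0/1 + 1/1*1/1) = [4/5, 1/1) <- contains code 209/250
  emit 'd', narrow to [4/5, 1/1)
Step 2: interval [4/5, 1/1), width = 1/1 - 4/5 = 1/5
  'b': [4/5 + 1/5*0/1, 4/5 + 1/5*3/5) = [4/5, 23/25) <- contains code 209/250
  'a': [4/5 + 1/5*3/5, 4/5 + 1/5*4/5) = [23/25, 24/25)
  'd': [4/5 + 1/5*4/5, 4/5 + 1/5*1/1) = [24/25, 1/1)
  emit 'b', narrow to [4/5, 23/25)
Step 3: interval [4/5, 23/25), width = 23/25 - 4/5 = 3/25
  'b': [4/5 + 3/25*0/1, 4/5 + 3/25*3/5) = [4/5, 109/125) <- contains code 209/250
  'a': [4/5 + 3/25*3/5, 4/5 + 3/25*4/5) = [109/125, 112/125)
  'd': [4/5 + 3/25*4/5, 4/5 + 3/25*1/1) = [112/125, 23/25)
  emit 'b', narrow to [4/5, 109/125)

Answer: symbol=d low=4/5 high=1/1
symbol=b low=4/5 high=23/25
symbol=b low=4/5 high=109/125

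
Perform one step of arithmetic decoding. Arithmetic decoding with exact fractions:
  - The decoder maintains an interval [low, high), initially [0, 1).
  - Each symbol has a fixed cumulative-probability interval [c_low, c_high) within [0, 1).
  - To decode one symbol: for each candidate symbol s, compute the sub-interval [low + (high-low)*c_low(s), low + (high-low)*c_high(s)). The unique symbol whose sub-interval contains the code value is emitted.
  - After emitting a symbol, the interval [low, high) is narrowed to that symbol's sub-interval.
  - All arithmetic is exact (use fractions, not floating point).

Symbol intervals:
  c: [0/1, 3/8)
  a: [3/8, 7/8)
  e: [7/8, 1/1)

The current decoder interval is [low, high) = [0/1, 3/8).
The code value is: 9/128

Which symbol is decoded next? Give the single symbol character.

Interval width = high − low = 3/8 − 0/1 = 3/8
Scaled code = (code − low) / width = (9/128 − 0/1) / 3/8 = 3/16
  c: [0/1, 3/8) ← scaled code falls here ✓
  a: [3/8, 7/8) 
  e: [7/8, 1/1) 

Answer: c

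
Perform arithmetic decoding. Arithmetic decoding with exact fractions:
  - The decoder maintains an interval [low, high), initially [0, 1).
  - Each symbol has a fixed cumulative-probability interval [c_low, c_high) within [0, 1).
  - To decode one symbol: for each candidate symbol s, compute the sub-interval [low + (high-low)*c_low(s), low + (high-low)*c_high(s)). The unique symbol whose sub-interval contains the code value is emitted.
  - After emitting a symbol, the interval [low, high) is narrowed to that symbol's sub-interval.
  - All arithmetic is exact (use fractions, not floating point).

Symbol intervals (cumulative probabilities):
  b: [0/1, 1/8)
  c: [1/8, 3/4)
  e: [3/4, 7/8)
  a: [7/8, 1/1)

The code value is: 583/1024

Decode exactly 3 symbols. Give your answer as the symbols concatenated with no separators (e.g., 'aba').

Step 1: interval [0/1, 1/1), width = 1/1 - 0/1 = 1/1
  'b': [0/1 + 1/1*0/1, 0/1 + 1/1*1/8) = [0/1, 1/8)
  'c': [0/1 + 1/1*1/8, 0/1 + 1/1*3/4) = [1/8, 3/4) <- contains code 583/1024
  'e': [0/1 + 1/1*3/4, 0/1 + 1/1*7/8) = [3/4, 7/8)
  'a': [0/1 + 1/1*7/8, 0/1 + 1/1*1/1) = [7/8, 1/1)
  emit 'c', narrow to [1/8, 3/4)
Step 2: interval [1/8, 3/4), width = 3/4 - 1/8 = 5/8
  'b': [1/8 + 5/8*0/1, 1/8 + 5/8*1/8) = [1/8, 13/64)
  'c': [1/8 + 5/8*1/8, 1/8 + 5/8*3/4) = [13/64, 19/32) <- contains code 583/1024
  'e': [1/8 + 5/8*3/4, 1/8 + 5/8*7/8) = [19/32, 43/64)
  'a': [1/8 + 5/8*7/8, 1/8 + 5/8*1/1) = [43/64, 3/4)
  emit 'c', narrow to [13/64, 19/32)
Step 3: interval [13/64, 19/32), width = 19/32 - 13/64 = 25/64
  'b': [13/64 + 25/64*0/1, 13/64 + 25/64*1/8) = [13/64, 129/512)
  'c': [13/64 + 25/64*1/8, 13/64 + 25/64*3/4) = [129/512, 127/256)
  'e': [13/64 + 25/64*3/4, 13/64 + 25/64*7/8) = [127/256, 279/512)
  'a': [13/64 + 25/64*7/8, 13/64 + 25/64*1/1) = [279/512, 19/32) <- contains code 583/1024
  emit 'a', narrow to [279/512, 19/32)

Answer: cca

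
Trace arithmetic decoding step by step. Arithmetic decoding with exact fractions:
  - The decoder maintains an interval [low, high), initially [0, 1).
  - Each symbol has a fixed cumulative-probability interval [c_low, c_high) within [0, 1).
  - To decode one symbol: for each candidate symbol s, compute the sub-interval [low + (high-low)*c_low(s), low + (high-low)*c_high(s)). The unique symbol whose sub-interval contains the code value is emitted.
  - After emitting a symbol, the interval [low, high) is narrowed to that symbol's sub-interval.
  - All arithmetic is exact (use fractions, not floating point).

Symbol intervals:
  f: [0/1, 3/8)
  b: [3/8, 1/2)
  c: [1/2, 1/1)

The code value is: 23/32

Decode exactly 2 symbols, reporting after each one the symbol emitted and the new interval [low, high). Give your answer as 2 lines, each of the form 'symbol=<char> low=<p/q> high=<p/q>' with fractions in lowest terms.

Step 1: interval [0/1, 1/1), width = 1/1 - 0/1 = 1/1
  'f': [0/1 + 1/1*0/1, 0/1 + 1/1*3/8) = [0/1, 3/8)
  'b': [0/1 + 1/1*3/8, 0/1 + 1/1*1/2) = [3/8, 1/2)
  'c': [0/1 + 1/1*1/2, 0/1 + 1/1*1/1) = [1/2, 1/1) <- contains code 23/32
  emit 'c', narrow to [1/2, 1/1)
Step 2: interval [1/2, 1/1), width = 1/1 - 1/2 = 1/2
  'f': [1/2 + 1/2*0/1, 1/2 + 1/2*3/8) = [1/2, 11/16)
  'b': [1/2 + 1/2*3/8, 1/2 + 1/2*1/2) = [11/16, 3/4) <- contains code 23/32
  'c': [1/2 + 1/2*1/2, 1/2 + 1/2*1/1) = [3/4, 1/1)
  emit 'b', narrow to [11/16, 3/4)

Answer: symbol=c low=1/2 high=1/1
symbol=b low=11/16 high=3/4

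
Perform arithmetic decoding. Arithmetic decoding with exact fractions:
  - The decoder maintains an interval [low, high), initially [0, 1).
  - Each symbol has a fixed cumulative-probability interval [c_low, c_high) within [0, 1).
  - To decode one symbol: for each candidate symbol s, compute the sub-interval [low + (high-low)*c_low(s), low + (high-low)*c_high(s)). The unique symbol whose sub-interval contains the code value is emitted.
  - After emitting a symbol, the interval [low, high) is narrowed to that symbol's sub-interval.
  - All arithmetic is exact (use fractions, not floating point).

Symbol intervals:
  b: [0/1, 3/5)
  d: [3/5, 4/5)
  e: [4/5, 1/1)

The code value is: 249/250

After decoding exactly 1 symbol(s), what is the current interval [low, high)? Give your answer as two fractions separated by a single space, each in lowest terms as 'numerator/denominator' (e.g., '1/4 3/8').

Step 1: interval [0/1, 1/1), width = 1/1 - 0/1 = 1/1
  'b': [0/1 + 1/1*0/1, 0/1 + 1/1*3/5) = [0/1, 3/5)
  'd': [0/1 + 1/1*3/5, 0/1 + 1/1*4/5) = [3/5, 4/5)
  'e': [0/1 + 1/1*4/5, 0/1 + 1/1*1/1) = [4/5, 1/1) <- contains code 249/250
  emit 'e', narrow to [4/5, 1/1)

Answer: 4/5 1/1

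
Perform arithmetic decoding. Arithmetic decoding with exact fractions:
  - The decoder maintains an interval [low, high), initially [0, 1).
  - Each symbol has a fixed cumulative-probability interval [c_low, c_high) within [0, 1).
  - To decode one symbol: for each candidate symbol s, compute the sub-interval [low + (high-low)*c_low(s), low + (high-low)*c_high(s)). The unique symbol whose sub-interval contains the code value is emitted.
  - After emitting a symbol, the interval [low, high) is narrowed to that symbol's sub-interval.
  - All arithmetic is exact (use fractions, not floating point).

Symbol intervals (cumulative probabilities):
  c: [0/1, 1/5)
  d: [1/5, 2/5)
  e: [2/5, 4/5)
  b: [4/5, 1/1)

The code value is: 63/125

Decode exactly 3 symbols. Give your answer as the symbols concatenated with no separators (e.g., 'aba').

Step 1: interval [0/1, 1/1), width = 1/1 - 0/1 = 1/1
  'c': [0/1 + 1/1*0/1, 0/1 + 1/1*1/5) = [0/1, 1/5)
  'd': [0/1 + 1/1*1/5, 0/1 + 1/1*2/5) = [1/5, 2/5)
  'e': [0/1 + 1/1*2/5, 0/1 + 1/1*4/5) = [2/5, 4/5) <- contains code 63/125
  'b': [0/1 + 1/1*4/5, 0/1 + 1/1*1/1) = [4/5, 1/1)
  emit 'e', narrow to [2/5, 4/5)
Step 2: interval [2/5, 4/5), width = 4/5 - 2/5 = 2/5
  'c': [2/5 + 2/5*0/1, 2/5 + 2/5*1/5) = [2/5, 12/25)
  'd': [2/5 + 2/5*1/5, 2/5 + 2/5*2/5) = [12/25, 14/25) <- contains code 63/125
  'e': [2/5 + 2/5*2/5, 2/5 + 2/5*4/5) = [14/25, 18/25)
  'b': [2/5 + 2/5*4/5, 2/5 + 2/5*1/1) = [18/25, 4/5)
  emit 'd', narrow to [12/25, 14/25)
Step 3: interval [12/25, 14/25), width = 14/25 - 12/25 = 2/25
  'c': [12/25 + 2/25*0/1, 12/25 + 2/25*1/5) = [12/25, 62/125)
  'd': [12/25 + 2/25*1/5, 12/25 + 2/25*2/5) = [62/125, 64/125) <- contains code 63/125
  'e': [12/25 + 2/25*2/5, 12/25 + 2/25*4/5) = [64/125, 68/125)
  'b': [12/25 + 2/25*4/5, 12/25 + 2/25*1/1) = [68/125, 14/25)
  emit 'd', narrow to [62/125, 64/125)

Answer: edd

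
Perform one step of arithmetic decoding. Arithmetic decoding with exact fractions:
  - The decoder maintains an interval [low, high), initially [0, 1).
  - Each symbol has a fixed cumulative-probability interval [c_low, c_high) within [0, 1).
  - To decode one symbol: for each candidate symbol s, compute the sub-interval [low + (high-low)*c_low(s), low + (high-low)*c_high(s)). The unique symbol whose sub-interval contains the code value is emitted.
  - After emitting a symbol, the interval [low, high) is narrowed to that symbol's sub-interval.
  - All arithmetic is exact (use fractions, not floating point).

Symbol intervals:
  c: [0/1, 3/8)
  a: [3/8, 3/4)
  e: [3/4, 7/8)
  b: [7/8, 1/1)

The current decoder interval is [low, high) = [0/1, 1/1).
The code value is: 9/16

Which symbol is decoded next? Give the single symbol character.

Answer: a

Derivation:
Interval width = high − low = 1/1 − 0/1 = 1/1
Scaled code = (code − low) / width = (9/16 − 0/1) / 1/1 = 9/16
  c: [0/1, 3/8) 
  a: [3/8, 3/4) ← scaled code falls here ✓
  e: [3/4, 7/8) 
  b: [7/8, 1/1) 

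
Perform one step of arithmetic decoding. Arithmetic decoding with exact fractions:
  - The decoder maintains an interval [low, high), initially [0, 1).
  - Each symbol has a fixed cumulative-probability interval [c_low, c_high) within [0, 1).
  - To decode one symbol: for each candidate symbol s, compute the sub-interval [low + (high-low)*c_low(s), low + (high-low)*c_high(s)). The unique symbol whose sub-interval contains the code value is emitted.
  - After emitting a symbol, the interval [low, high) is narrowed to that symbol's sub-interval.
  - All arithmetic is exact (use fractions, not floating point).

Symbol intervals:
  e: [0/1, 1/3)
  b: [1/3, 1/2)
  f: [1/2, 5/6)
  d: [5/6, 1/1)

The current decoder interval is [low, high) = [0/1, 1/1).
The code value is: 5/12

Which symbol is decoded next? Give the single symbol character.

Answer: b

Derivation:
Interval width = high − low = 1/1 − 0/1 = 1/1
Scaled code = (code − low) / width = (5/12 − 0/1) / 1/1 = 5/12
  e: [0/1, 1/3) 
  b: [1/3, 1/2) ← scaled code falls here ✓
  f: [1/2, 5/6) 
  d: [5/6, 1/1) 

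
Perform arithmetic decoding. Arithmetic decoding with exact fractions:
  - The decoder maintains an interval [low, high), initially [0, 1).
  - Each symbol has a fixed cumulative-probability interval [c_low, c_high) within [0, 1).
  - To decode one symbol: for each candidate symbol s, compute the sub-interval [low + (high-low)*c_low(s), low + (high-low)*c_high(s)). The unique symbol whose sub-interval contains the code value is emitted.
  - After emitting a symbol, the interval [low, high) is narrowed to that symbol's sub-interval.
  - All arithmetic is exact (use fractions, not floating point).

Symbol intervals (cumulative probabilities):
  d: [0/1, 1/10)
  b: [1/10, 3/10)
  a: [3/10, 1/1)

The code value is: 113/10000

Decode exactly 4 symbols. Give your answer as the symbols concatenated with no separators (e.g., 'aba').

Answer: dbda

Derivation:
Step 1: interval [0/1, 1/1), width = 1/1 - 0/1 = 1/1
  'd': [0/1 + 1/1*0/1, 0/1 + 1/1*1/10) = [0/1, 1/10) <- contains code 113/10000
  'b': [0/1 + 1/1*1/10, 0/1 + 1/1*3/10) = [1/10, 3/10)
  'a': [0/1 + 1/1*3/10, 0/1 + 1/1*1/1) = [3/10, 1/1)
  emit 'd', narrow to [0/1, 1/10)
Step 2: interval [0/1, 1/10), width = 1/10 - 0/1 = 1/10
  'd': [0/1 + 1/10*0/1, 0/1 + 1/10*1/10) = [0/1, 1/100)
  'b': [0/1 + 1/10*1/10, 0/1 + 1/10*3/10) = [1/100, 3/100) <- contains code 113/10000
  'a': [0/1 + 1/10*3/10, 0/1 + 1/10*1/1) = [3/100, 1/10)
  emit 'b', narrow to [1/100, 3/100)
Step 3: interval [1/100, 3/100), width = 3/100 - 1/100 = 1/50
  'd': [1/100 + 1/50*0/1, 1/100 + 1/50*1/10) = [1/100, 3/250) <- contains code 113/10000
  'b': [1/100 + 1/50*1/10, 1/100 + 1/50*3/10) = [3/250, 2/125)
  'a': [1/100 + 1/50*3/10, 1/100 + 1/50*1/1) = [2/125, 3/100)
  emit 'd', narrow to [1/100, 3/250)
Step 4: interval [1/100, 3/250), width = 3/250 - 1/100 = 1/500
  'd': [1/100 + 1/500*0/1, 1/100 + 1/500*1/10) = [1/100, 51/5000)
  'b': [1/100 + 1/500*1/10, 1/100 + 1/500*3/10) = [51/5000, 53/5000)
  'a': [1/100 + 1/500*3/10, 1/100 + 1/500*1/1) = [53/5000, 3/250) <- contains code 113/10000
  emit 'a', narrow to [53/5000, 3/250)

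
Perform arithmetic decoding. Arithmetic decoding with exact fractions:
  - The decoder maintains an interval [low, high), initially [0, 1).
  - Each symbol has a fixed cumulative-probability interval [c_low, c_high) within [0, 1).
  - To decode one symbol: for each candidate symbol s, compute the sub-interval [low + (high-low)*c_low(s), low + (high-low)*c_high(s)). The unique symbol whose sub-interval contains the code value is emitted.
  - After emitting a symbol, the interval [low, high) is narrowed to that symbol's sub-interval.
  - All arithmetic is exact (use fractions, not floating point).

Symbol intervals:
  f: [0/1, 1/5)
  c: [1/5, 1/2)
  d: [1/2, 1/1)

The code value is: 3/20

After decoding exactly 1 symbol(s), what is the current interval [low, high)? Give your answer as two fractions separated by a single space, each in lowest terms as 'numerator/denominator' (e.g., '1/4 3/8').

Answer: 0/1 1/5

Derivation:
Step 1: interval [0/1, 1/1), width = 1/1 - 0/1 = 1/1
  'f': [0/1 + 1/1*0/1, 0/1 + 1/1*1/5) = [0/1, 1/5) <- contains code 3/20
  'c': [0/1 + 1/1*1/5, 0/1 + 1/1*1/2) = [1/5, 1/2)
  'd': [0/1 + 1/1*1/2, 0/1 + 1/1*1/1) = [1/2, 1/1)
  emit 'f', narrow to [0/1, 1/5)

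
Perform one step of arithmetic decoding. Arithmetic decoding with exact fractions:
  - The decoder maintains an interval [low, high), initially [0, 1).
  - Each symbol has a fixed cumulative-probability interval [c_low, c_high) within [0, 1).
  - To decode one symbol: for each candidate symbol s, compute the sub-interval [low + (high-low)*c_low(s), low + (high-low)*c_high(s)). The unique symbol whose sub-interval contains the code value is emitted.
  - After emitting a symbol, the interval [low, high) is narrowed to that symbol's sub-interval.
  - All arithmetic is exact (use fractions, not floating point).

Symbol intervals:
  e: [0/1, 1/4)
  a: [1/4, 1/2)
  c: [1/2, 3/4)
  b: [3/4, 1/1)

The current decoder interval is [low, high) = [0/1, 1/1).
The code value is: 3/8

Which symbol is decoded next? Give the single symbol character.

Interval width = high − low = 1/1 − 0/1 = 1/1
Scaled code = (code − low) / width = (3/8 − 0/1) / 1/1 = 3/8
  e: [0/1, 1/4) 
  a: [1/4, 1/2) ← scaled code falls here ✓
  c: [1/2, 3/4) 
  b: [3/4, 1/1) 

Answer: a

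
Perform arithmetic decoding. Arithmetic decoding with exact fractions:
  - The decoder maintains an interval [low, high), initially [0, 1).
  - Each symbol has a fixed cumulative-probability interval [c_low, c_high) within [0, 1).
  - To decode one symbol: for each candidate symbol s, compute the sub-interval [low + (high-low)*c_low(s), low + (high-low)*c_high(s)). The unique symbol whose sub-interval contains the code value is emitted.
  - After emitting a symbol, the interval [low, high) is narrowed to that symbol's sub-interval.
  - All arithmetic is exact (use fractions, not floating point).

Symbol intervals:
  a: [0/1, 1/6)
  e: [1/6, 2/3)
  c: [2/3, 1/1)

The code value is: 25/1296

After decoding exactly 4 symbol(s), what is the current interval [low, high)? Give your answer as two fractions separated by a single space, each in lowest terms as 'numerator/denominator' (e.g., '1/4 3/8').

Step 1: interval [0/1, 1/1), width = 1/1 - 0/1 = 1/1
  'a': [0/1 + 1/1*0/1, 0/1 + 1/1*1/6) = [0/1, 1/6) <- contains code 25/1296
  'e': [0/1 + 1/1*1/6, 0/1 + 1/1*2/3) = [1/6, 2/3)
  'c': [0/1 + 1/1*2/3, 0/1 + 1/1*1/1) = [2/3, 1/1)
  emit 'a', narrow to [0/1, 1/6)
Step 2: interval [0/1, 1/6), width = 1/6 - 0/1 = 1/6
  'a': [0/1 + 1/6*0/1, 0/1 + 1/6*1/6) = [0/1, 1/36) <- contains code 25/1296
  'e': [0/1 + 1/6*1/6, 0/1 + 1/6*2/3) = [1/36, 1/9)
  'c': [0/1 + 1/6*2/3, 0/1 + 1/6*1/1) = [1/9, 1/6)
  emit 'a', narrow to [0/1, 1/36)
Step 3: interval [0/1, 1/36), width = 1/36 - 0/1 = 1/36
  'a': [0/1 + 1/36*0/1, 0/1 + 1/36*1/6) = [0/1, 1/216)
  'e': [0/1 + 1/36*1/6, 0/1 + 1/36*2/3) = [1/216, 1/54)
  'c': [0/1 + 1/36*2/3, 0/1 + 1/36*1/1) = [1/54, 1/36) <- contains code 25/1296
  emit 'c', narrow to [1/54, 1/36)
Step 4: interval [1/54, 1/36), width = 1/36 - 1/54 = 1/108
  'a': [1/54 + 1/108*0/1, 1/54 + 1/108*1/6) = [1/54, 13/648) <- contains code 25/1296
  'e': [1/54 + 1/108*1/6, 1/54 + 1/108*2/3) = [13/648, 2/81)
  'c': [1/54 + 1/108*2/3, 1/54 + 1/108*1/1) = [2/81, 1/36)
  emit 'a', narrow to [1/54, 13/648)

Answer: 1/54 13/648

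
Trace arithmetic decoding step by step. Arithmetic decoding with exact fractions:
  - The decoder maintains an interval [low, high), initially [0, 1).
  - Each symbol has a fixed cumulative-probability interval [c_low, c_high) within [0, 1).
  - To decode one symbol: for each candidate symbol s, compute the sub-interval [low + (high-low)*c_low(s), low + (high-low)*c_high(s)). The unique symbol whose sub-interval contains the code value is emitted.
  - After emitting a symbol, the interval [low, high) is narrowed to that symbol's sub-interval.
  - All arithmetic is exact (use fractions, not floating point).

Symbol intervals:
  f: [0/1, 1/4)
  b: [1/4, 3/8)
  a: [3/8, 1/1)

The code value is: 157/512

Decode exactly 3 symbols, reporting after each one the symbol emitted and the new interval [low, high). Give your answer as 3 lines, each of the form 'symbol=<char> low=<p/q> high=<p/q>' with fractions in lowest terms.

Answer: symbol=b low=1/4 high=3/8
symbol=a low=19/64 high=3/8
symbol=f low=19/64 high=81/256

Derivation:
Step 1: interval [0/1, 1/1), width = 1/1 - 0/1 = 1/1
  'f': [0/1 + 1/1*0/1, 0/1 + 1/1*1/4) = [0/1, 1/4)
  'b': [0/1 + 1/1*1/4, 0/1 + 1/1*3/8) = [1/4, 3/8) <- contains code 157/512
  'a': [0/1 + 1/1*3/8, 0/1 + 1/1*1/1) = [3/8, 1/1)
  emit 'b', narrow to [1/4, 3/8)
Step 2: interval [1/4, 3/8), width = 3/8 - 1/4 = 1/8
  'f': [1/4 + 1/8*0/1, 1/4 + 1/8*1/4) = [1/4, 9/32)
  'b': [1/4 + 1/8*1/4, 1/4 + 1/8*3/8) = [9/32, 19/64)
  'a': [1/4 + 1/8*3/8, 1/4 + 1/8*1/1) = [19/64, 3/8) <- contains code 157/512
  emit 'a', narrow to [19/64, 3/8)
Step 3: interval [19/64, 3/8), width = 3/8 - 19/64 = 5/64
  'f': [19/64 + 5/64*0/1, 19/64 + 5/64*1/4) = [19/64, 81/256) <- contains code 157/512
  'b': [19/64 + 5/64*1/4, 19/64 + 5/64*3/8) = [81/256, 167/512)
  'a': [19/64 + 5/64*3/8, 19/64 + 5/64*1/1) = [167/512, 3/8)
  emit 'f', narrow to [19/64, 81/256)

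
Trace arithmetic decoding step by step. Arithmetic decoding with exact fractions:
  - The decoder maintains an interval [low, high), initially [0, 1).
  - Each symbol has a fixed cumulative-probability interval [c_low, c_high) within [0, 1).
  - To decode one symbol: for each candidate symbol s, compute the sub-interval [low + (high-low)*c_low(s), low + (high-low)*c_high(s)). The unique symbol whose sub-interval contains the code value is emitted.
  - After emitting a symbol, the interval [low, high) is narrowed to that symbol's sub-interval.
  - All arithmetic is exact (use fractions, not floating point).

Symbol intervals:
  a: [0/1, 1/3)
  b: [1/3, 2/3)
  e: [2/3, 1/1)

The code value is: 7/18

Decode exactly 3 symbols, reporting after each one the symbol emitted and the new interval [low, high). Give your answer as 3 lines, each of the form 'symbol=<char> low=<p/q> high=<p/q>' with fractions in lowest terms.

Answer: symbol=b low=1/3 high=2/3
symbol=a low=1/3 high=4/9
symbol=b low=10/27 high=11/27

Derivation:
Step 1: interval [0/1, 1/1), width = 1/1 - 0/1 = 1/1
  'a': [0/1 + 1/1*0/1, 0/1 + 1/1*1/3) = [0/1, 1/3)
  'b': [0/1 + 1/1*1/3, 0/1 + 1/1*2/3) = [1/3, 2/3) <- contains code 7/18
  'e': [0/1 + 1/1*2/3, 0/1 + 1/1*1/1) = [2/3, 1/1)
  emit 'b', narrow to [1/3, 2/3)
Step 2: interval [1/3, 2/3), width = 2/3 - 1/3 = 1/3
  'a': [1/3 + 1/3*0/1, 1/3 + 1/3*1/3) = [1/3, 4/9) <- contains code 7/18
  'b': [1/3 + 1/3*1/3, 1/3 + 1/3*2/3) = [4/9, 5/9)
  'e': [1/3 + 1/3*2/3, 1/3 + 1/3*1/1) = [5/9, 2/3)
  emit 'a', narrow to [1/3, 4/9)
Step 3: interval [1/3, 4/9), width = 4/9 - 1/3 = 1/9
  'a': [1/3 + 1/9*0/1, 1/3 + 1/9*1/3) = [1/3, 10/27)
  'b': [1/3 + 1/9*1/3, 1/3 + 1/9*2/3) = [10/27, 11/27) <- contains code 7/18
  'e': [1/3 + 1/9*2/3, 1/3 + 1/9*1/1) = [11/27, 4/9)
  emit 'b', narrow to [10/27, 11/27)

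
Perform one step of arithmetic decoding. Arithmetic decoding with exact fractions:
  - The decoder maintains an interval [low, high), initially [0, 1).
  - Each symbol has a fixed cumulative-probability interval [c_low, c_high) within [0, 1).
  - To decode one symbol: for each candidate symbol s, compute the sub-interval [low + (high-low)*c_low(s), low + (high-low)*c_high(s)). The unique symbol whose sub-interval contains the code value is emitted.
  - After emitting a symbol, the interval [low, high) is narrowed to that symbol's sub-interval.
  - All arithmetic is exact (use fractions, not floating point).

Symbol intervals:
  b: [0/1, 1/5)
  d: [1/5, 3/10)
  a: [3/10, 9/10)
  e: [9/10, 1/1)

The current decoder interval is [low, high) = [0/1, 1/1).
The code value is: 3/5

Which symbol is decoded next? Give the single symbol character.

Interval width = high − low = 1/1 − 0/1 = 1/1
Scaled code = (code − low) / width = (3/5 − 0/1) / 1/1 = 3/5
  b: [0/1, 1/5) 
  d: [1/5, 3/10) 
  a: [3/10, 9/10) ← scaled code falls here ✓
  e: [9/10, 1/1) 

Answer: a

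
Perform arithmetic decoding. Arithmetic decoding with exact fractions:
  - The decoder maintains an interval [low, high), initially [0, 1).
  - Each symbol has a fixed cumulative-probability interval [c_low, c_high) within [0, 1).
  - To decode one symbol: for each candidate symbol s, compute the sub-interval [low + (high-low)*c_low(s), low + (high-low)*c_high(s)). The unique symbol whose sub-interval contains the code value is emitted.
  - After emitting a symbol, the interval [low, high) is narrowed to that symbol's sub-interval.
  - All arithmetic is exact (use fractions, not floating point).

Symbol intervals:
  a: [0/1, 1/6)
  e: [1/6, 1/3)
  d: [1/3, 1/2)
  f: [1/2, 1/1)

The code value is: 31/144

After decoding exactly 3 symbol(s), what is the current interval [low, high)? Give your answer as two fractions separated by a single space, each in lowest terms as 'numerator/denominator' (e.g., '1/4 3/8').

Step 1: interval [0/1, 1/1), width = 1/1 - 0/1 = 1/1
  'a': [0/1 + 1/1*0/1, 0/1 + 1/1*1/6) = [0/1, 1/6)
  'e': [0/1 + 1/1*1/6, 0/1 + 1/1*1/3) = [1/6, 1/3) <- contains code 31/144
  'd': [0/1 + 1/1*1/3, 0/1 + 1/1*1/2) = [1/3, 1/2)
  'f': [0/1 + 1/1*1/2, 0/1 + 1/1*1/1) = [1/2, 1/1)
  emit 'e', narrow to [1/6, 1/3)
Step 2: interval [1/6, 1/3), width = 1/3 - 1/6 = 1/6
  'a': [1/6 + 1/6*0/1, 1/6 + 1/6*1/6) = [1/6, 7/36)
  'e': [1/6 + 1/6*1/6, 1/6 + 1/6*1/3) = [7/36, 2/9) <- contains code 31/144
  'd': [1/6 + 1/6*1/3, 1/6 + 1/6*1/2) = [2/9, 1/4)
  'f': [1/6 + 1/6*1/2, 1/6 + 1/6*1/1) = [1/4, 1/3)
  emit 'e', narrow to [7/36, 2/9)
Step 3: interval [7/36, 2/9), width = 2/9 - 7/36 = 1/36
  'a': [7/36 + 1/36*0/1, 7/36 + 1/36*1/6) = [7/36, 43/216)
  'e': [7/36 + 1/36*1/6, 7/36 + 1/36*1/3) = [43/216, 11/54)
  'd': [7/36 + 1/36*1/3, 7/36 + 1/36*1/2) = [11/54, 5/24)
  'f': [7/36 + 1/36*1/2, 7/36 + 1/36*1/1) = [5/24, 2/9) <- contains code 31/144
  emit 'f', narrow to [5/24, 2/9)

Answer: 5/24 2/9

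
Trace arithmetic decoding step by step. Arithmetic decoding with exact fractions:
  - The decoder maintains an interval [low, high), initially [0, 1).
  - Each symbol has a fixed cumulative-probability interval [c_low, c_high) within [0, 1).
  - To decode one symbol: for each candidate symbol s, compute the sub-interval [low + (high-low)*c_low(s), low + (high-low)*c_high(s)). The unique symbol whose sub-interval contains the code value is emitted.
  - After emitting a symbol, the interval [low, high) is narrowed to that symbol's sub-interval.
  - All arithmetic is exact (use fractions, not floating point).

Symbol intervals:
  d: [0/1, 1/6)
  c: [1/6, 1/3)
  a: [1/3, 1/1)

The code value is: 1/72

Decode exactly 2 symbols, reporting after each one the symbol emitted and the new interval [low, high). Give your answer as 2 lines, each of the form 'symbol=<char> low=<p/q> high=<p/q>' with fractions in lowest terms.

Step 1: interval [0/1, 1/1), width = 1/1 - 0/1 = 1/1
  'd': [0/1 + 1/1*0/1, 0/1 + 1/1*1/6) = [0/1, 1/6) <- contains code 1/72
  'c': [0/1 + 1/1*1/6, 0/1 + 1/1*1/3) = [1/6, 1/3)
  'a': [0/1 + 1/1*1/3, 0/1 + 1/1*1/1) = [1/3, 1/1)
  emit 'd', narrow to [0/1, 1/6)
Step 2: interval [0/1, 1/6), width = 1/6 - 0/1 = 1/6
  'd': [0/1 + 1/6*0/1, 0/1 + 1/6*1/6) = [0/1, 1/36) <- contains code 1/72
  'c': [0/1 + 1/6*1/6, 0/1 + 1/6*1/3) = [1/36, 1/18)
  'a': [0/1 + 1/6*1/3, 0/1 + 1/6*1/1) = [1/18, 1/6)
  emit 'd', narrow to [0/1, 1/36)

Answer: symbol=d low=0/1 high=1/6
symbol=d low=0/1 high=1/36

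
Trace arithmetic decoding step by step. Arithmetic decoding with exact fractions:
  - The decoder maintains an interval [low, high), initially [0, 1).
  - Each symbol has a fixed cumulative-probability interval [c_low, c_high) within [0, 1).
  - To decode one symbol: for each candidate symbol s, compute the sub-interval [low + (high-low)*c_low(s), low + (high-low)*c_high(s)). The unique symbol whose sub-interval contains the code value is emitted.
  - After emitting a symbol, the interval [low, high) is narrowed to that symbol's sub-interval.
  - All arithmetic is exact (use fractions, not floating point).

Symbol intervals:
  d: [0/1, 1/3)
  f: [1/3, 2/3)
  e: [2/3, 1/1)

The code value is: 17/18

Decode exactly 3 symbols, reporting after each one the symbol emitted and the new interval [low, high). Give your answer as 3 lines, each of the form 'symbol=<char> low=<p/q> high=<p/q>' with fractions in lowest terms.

Step 1: interval [0/1, 1/1), width = 1/1 - 0/1 = 1/1
  'd': [0/1 + 1/1*0/1, 0/1 + 1/1*1/3) = [0/1, 1/3)
  'f': [0/1 + 1/1*1/3, 0/1 + 1/1*2/3) = [1/3, 2/3)
  'e': [0/1 + 1/1*2/3, 0/1 + 1/1*1/1) = [2/3, 1/1) <- contains code 17/18
  emit 'e', narrow to [2/3, 1/1)
Step 2: interval [2/3, 1/1), width = 1/1 - 2/3 = 1/3
  'd': [2/3 + 1/3*0/1, 2/3 + 1/3*1/3) = [2/3, 7/9)
  'f': [2/3 + 1/3*1/3, 2/3 + 1/3*2/3) = [7/9, 8/9)
  'e': [2/3 + 1/3*2/3, 2/3 + 1/3*1/1) = [8/9, 1/1) <- contains code 17/18
  emit 'e', narrow to [8/9, 1/1)
Step 3: interval [8/9, 1/1), width = 1/1 - 8/9 = 1/9
  'd': [8/9 + 1/9*0/1, 8/9 + 1/9*1/3) = [8/9, 25/27)
  'f': [8/9 + 1/9*1/3, 8/9 + 1/9*2/3) = [25/27, 26/27) <- contains code 17/18
  'e': [8/9 + 1/9*2/3, 8/9 + 1/9*1/1) = [26/27, 1/1)
  emit 'f', narrow to [25/27, 26/27)

Answer: symbol=e low=2/3 high=1/1
symbol=e low=8/9 high=1/1
symbol=f low=25/27 high=26/27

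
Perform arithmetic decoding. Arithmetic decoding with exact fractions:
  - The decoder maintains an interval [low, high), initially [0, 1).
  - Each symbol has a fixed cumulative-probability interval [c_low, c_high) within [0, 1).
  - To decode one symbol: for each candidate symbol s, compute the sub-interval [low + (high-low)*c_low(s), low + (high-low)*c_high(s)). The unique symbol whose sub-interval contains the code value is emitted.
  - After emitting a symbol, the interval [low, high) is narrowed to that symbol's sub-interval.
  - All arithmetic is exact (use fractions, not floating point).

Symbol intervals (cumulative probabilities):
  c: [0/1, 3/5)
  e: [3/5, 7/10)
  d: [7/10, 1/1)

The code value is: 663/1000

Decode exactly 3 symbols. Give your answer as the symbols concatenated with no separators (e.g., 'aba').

Answer: eec

Derivation:
Step 1: interval [0/1, 1/1), width = 1/1 - 0/1 = 1/1
  'c': [0/1 + 1/1*0/1, 0/1 + 1/1*3/5) = [0/1, 3/5)
  'e': [0/1 + 1/1*3/5, 0/1 + 1/1*7/10) = [3/5, 7/10) <- contains code 663/1000
  'd': [0/1 + 1/1*7/10, 0/1 + 1/1*1/1) = [7/10, 1/1)
  emit 'e', narrow to [3/5, 7/10)
Step 2: interval [3/5, 7/10), width = 7/10 - 3/5 = 1/10
  'c': [3/5 + 1/10*0/1, 3/5 + 1/10*3/5) = [3/5, 33/50)
  'e': [3/5 + 1/10*3/5, 3/5 + 1/10*7/10) = [33/50, 67/100) <- contains code 663/1000
  'd': [3/5 + 1/10*7/10, 3/5 + 1/10*1/1) = [67/100, 7/10)
  emit 'e', narrow to [33/50, 67/100)
Step 3: interval [33/50, 67/100), width = 67/100 - 33/50 = 1/100
  'c': [33/50 + 1/100*0/1, 33/50 + 1/100*3/5) = [33/50, 333/500) <- contains code 663/1000
  'e': [33/50 + 1/100*3/5, 33/50 + 1/100*7/10) = [333/500, 667/1000)
  'd': [33/50 + 1/100*7/10, 33/50 + 1/100*1/1) = [667/1000, 67/100)
  emit 'c', narrow to [33/50, 333/500)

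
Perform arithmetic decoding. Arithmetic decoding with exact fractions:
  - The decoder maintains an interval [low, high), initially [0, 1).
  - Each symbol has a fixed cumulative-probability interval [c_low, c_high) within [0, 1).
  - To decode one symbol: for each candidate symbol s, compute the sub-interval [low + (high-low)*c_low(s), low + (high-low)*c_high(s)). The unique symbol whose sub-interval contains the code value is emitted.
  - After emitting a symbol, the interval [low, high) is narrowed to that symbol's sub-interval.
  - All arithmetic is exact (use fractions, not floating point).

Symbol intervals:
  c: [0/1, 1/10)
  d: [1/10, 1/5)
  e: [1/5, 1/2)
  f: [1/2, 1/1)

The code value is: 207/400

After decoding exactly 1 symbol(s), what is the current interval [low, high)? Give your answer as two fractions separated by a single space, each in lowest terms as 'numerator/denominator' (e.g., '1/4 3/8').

Step 1: interval [0/1, 1/1), width = 1/1 - 0/1 = 1/1
  'c': [0/1 + 1/1*0/1, 0/1 + 1/1*1/10) = [0/1, 1/10)
  'd': [0/1 + 1/1*1/10, 0/1 + 1/1*1/5) = [1/10, 1/5)
  'e': [0/1 + 1/1*1/5, 0/1 + 1/1*1/2) = [1/5, 1/2)
  'f': [0/1 + 1/1*1/2, 0/1 + 1/1*1/1) = [1/2, 1/1) <- contains code 207/400
  emit 'f', narrow to [1/2, 1/1)

Answer: 1/2 1/1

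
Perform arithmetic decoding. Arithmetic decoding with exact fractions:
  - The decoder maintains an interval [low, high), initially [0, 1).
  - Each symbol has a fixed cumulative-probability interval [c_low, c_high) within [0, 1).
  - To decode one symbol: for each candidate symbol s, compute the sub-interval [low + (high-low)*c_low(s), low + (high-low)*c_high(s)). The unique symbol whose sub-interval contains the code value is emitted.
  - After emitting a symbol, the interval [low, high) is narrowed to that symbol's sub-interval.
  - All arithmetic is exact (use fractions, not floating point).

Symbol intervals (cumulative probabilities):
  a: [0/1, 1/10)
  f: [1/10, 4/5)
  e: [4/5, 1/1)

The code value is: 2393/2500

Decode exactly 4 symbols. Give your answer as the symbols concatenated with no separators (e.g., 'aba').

Step 1: interval [0/1, 1/1), width = 1/1 - 0/1 = 1/1
  'a': [0/1 + 1/1*0/1, 0/1 + 1/1*1/10) = [0/1, 1/10)
  'f': [0/1 + 1/1*1/10, 0/1 + 1/1*4/5) = [1/10, 4/5)
  'e': [0/1 + 1/1*4/5, 0/1 + 1/1*1/1) = [4/5, 1/1) <- contains code 2393/2500
  emit 'e', narrow to [4/5, 1/1)
Step 2: interval [4/5, 1/1), width = 1/1 - 4/5 = 1/5
  'a': [4/5 + 1/5*0/1, 4/5 + 1/5*1/10) = [4/5, 41/50)
  'f': [4/5 + 1/5*1/10, 4/5 + 1/5*4/5) = [41/50, 24/25) <- contains code 2393/2500
  'e': [4/5 + 1/5*4/5, 4/5 + 1/5*1/1) = [24/25, 1/1)
  emit 'f', narrow to [41/50, 24/25)
Step 3: interval [41/50, 24/25), width = 24/25 - 41/50 = 7/50
  'a': [41/50 + 7/50*0/1, 41/50 + 7/50*1/10) = [41/50, 417/500)
  'f': [41/50 + 7/50*1/10, 41/50 + 7/50*4/5) = [417/500, 233/250)
  'e': [41/50 + 7/50*4/5, 41/50 + 7/50*1/1) = [233/250, 24/25) <- contains code 2393/2500
  emit 'e', narrow to [233/250, 24/25)
Step 4: interval [233/250, 24/25), width = 24/25 - 233/250 = 7/250
  'a': [233/250 + 7/250*0/1, 233/250 + 7/250*1/10) = [233/250, 2337/2500)
  'f': [233/250 + 7/250*1/10, 233/250 + 7/250*4/5) = [2337/2500, 1193/1250)
  'e': [233/250 + 7/250*4/5, 233/250 + 7/250*1/1) = [1193/1250, 24/25) <- contains code 2393/2500
  emit 'e', narrow to [1193/1250, 24/25)

Answer: efee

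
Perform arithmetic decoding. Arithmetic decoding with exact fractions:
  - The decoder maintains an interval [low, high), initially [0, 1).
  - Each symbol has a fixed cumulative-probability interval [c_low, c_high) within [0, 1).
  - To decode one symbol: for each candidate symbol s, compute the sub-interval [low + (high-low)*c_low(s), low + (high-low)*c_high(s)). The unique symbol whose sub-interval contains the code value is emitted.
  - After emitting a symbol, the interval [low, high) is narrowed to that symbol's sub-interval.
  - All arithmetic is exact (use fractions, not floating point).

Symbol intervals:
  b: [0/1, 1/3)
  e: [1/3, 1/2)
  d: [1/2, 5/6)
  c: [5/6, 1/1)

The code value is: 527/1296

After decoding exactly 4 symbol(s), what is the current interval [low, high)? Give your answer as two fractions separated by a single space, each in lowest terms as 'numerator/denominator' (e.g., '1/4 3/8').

Answer: 263/648 11/27

Derivation:
Step 1: interval [0/1, 1/1), width = 1/1 - 0/1 = 1/1
  'b': [0/1 + 1/1*0/1, 0/1 + 1/1*1/3) = [0/1, 1/3)
  'e': [0/1 + 1/1*1/3, 0/1 + 1/1*1/2) = [1/3, 1/2) <- contains code 527/1296
  'd': [0/1 + 1/1*1/2, 0/1 + 1/1*5/6) = [1/2, 5/6)
  'c': [0/1 + 1/1*5/6, 0/1 + 1/1*1/1) = [5/6, 1/1)
  emit 'e', narrow to [1/3, 1/2)
Step 2: interval [1/3, 1/2), width = 1/2 - 1/3 = 1/6
  'b': [1/3 + 1/6*0/1, 1/3 + 1/6*1/3) = [1/3, 7/18)
  'e': [1/3 + 1/6*1/3, 1/3 + 1/6*1/2) = [7/18, 5/12) <- contains code 527/1296
  'd': [1/3 + 1/6*1/2, 1/3 + 1/6*5/6) = [5/12, 17/36)
  'c': [1/3 + 1/6*5/6, 1/3 + 1/6*1/1) = [17/36, 1/2)
  emit 'e', narrow to [7/18, 5/12)
Step 3: interval [7/18, 5/12), width = 5/12 - 7/18 = 1/36
  'b': [7/18 + 1/36*0/1, 7/18 + 1/36*1/3) = [7/18, 43/108)
  'e': [7/18 + 1/36*1/3, 7/18 + 1/36*1/2) = [43/108, 29/72)
  'd': [7/18 + 1/36*1/2, 7/18 + 1/36*5/6) = [29/72, 89/216) <- contains code 527/1296
  'c': [7/18 + 1/36*5/6, 7/18 + 1/36*1/1) = [89/216, 5/12)
  emit 'd', narrow to [29/72, 89/216)
Step 4: interval [29/72, 89/216), width = 89/216 - 29/72 = 1/108
  'b': [29/72 + 1/108*0/1, 29/72 + 1/108*1/3) = [29/72, 263/648)
  'e': [29/72 + 1/108*1/3, 29/72 + 1/108*1/2) = [263/648, 11/27) <- contains code 527/1296
  'd': [29/72 + 1/108*1/2, 29/72 + 1/108*5/6) = [11/27, 133/324)
  'c': [29/72 + 1/108*5/6, 29/72 + 1/108*1/1) = [133/324, 89/216)
  emit 'e', narrow to [263/648, 11/27)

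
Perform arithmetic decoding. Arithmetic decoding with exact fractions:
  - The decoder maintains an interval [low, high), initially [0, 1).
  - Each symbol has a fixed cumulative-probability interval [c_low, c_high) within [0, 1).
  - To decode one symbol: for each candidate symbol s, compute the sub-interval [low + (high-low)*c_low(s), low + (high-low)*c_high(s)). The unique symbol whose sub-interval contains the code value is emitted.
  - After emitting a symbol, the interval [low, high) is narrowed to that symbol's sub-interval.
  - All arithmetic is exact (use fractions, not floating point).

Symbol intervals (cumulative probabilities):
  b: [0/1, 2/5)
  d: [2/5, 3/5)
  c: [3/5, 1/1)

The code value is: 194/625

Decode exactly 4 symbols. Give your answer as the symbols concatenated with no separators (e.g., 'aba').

Step 1: interval [0/1, 1/1), width = 1/1 - 0/1 = 1/1
  'b': [0/1 + 1/1*0/1, 0/1 + 1/1*2/5) = [0/1, 2/5) <- contains code 194/625
  'd': [0/1 + 1/1*2/5, 0/1 + 1/1*3/5) = [2/5, 3/5)
  'c': [0/1 + 1/1*3/5, 0/1 + 1/1*1/1) = [3/5, 1/1)
  emit 'b', narrow to [0/1, 2/5)
Step 2: interval [0/1, 2/5), width = 2/5 - 0/1 = 2/5
  'b': [0/1 + 2/5*0/1, 0/1 + 2/5*2/5) = [0/1, 4/25)
  'd': [0/1 + 2/5*2/5, 0/1 + 2/5*3/5) = [4/25, 6/25)
  'c': [0/1 + 2/5*3/5, 0/1 + 2/5*1/1) = [6/25, 2/5) <- contains code 194/625
  emit 'c', narrow to [6/25, 2/5)
Step 3: interval [6/25, 2/5), width = 2/5 - 6/25 = 4/25
  'b': [6/25 + 4/25*0/1, 6/25 + 4/25*2/5) = [6/25, 38/125)
  'd': [6/25 + 4/25*2/5, 6/25 + 4/25*3/5) = [38/125, 42/125) <- contains code 194/625
  'c': [6/25 + 4/25*3/5, 6/25 + 4/25*1/1) = [42/125, 2/5)
  emit 'd', narrow to [38/125, 42/125)
Step 4: interval [38/125, 42/125), width = 42/125 - 38/125 = 4/125
  'b': [38/125 + 4/125*0/1, 38/125 + 4/125*2/5) = [38/125, 198/625) <- contains code 194/625
  'd': [38/125 + 4/125*2/5, 38/125 + 4/125*3/5) = [198/625, 202/625)
  'c': [38/125 + 4/125*3/5, 38/125 + 4/125*1/1) = [202/625, 42/125)
  emit 'b', narrow to [38/125, 198/625)

Answer: bcdb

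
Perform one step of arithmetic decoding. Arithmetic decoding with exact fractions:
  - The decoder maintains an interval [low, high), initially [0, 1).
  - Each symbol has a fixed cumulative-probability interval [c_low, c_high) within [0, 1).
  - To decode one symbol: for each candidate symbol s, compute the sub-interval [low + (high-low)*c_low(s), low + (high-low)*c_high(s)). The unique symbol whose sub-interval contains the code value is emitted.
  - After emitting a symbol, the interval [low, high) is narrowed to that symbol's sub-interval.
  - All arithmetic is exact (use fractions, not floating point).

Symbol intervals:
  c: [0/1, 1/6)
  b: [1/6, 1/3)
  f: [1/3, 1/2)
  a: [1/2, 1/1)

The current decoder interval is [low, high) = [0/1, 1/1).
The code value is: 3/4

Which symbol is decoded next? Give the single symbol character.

Interval width = high − low = 1/1 − 0/1 = 1/1
Scaled code = (code − low) / width = (3/4 − 0/1) / 1/1 = 3/4
  c: [0/1, 1/6) 
  b: [1/6, 1/3) 
  f: [1/3, 1/2) 
  a: [1/2, 1/1) ← scaled code falls here ✓

Answer: a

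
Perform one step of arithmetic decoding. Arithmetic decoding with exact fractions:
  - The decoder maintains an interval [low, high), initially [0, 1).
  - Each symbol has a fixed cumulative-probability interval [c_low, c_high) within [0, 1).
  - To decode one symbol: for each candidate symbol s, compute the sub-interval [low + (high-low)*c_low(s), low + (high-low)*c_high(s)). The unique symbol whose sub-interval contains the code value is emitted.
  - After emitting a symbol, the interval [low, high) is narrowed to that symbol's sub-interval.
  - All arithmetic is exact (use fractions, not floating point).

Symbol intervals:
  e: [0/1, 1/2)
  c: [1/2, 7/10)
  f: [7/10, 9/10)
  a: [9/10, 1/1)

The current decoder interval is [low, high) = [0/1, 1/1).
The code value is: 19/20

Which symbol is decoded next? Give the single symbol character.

Answer: a

Derivation:
Interval width = high − low = 1/1 − 0/1 = 1/1
Scaled code = (code − low) / width = (19/20 − 0/1) / 1/1 = 19/20
  e: [0/1, 1/2) 
  c: [1/2, 7/10) 
  f: [7/10, 9/10) 
  a: [9/10, 1/1) ← scaled code falls here ✓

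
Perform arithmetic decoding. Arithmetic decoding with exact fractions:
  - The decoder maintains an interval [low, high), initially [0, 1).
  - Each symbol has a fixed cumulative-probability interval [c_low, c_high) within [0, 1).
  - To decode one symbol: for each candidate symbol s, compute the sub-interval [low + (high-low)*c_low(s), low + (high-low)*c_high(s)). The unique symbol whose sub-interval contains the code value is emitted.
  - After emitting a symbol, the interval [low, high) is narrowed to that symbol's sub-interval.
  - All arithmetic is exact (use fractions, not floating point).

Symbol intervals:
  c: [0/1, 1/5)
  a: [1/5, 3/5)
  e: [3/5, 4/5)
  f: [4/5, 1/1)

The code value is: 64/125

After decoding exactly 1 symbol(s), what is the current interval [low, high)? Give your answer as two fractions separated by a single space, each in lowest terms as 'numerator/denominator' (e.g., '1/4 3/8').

Step 1: interval [0/1, 1/1), width = 1/1 - 0/1 = 1/1
  'c': [0/1 + 1/1*0/1, 0/1 + 1/1*1/5) = [0/1, 1/5)
  'a': [0/1 + 1/1*1/5, 0/1 + 1/1*3/5) = [1/5, 3/5) <- contains code 64/125
  'e': [0/1 + 1/1*3/5, 0/1 + 1/1*4/5) = [3/5, 4/5)
  'f': [0/1 + 1/1*4/5, 0/1 + 1/1*1/1) = [4/5, 1/1)
  emit 'a', narrow to [1/5, 3/5)

Answer: 1/5 3/5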